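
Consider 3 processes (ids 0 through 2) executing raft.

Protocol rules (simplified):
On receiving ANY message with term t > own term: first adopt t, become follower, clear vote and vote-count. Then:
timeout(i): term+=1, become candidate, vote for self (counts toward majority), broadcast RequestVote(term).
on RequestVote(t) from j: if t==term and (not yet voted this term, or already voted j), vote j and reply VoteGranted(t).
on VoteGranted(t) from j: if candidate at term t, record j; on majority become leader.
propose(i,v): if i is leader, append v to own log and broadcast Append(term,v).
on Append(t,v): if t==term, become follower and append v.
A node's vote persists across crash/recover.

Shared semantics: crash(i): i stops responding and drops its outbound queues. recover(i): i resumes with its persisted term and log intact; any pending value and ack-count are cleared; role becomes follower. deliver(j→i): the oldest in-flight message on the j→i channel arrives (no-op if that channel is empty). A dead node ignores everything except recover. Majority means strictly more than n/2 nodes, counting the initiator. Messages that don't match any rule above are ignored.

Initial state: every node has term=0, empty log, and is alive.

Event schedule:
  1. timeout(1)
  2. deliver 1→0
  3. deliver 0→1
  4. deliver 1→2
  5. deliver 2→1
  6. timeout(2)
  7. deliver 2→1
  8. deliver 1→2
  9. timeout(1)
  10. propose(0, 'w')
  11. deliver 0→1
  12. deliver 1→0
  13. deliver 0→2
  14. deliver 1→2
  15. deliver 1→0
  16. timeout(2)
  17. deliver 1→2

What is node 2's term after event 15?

e1 timeout(1): 1[cand,t=1,-]
e2 deliver 1→0: 0[foll,t=1,-]
e3 deliver 0→1: 1[lead,t=1,-]
e4 deliver 1→2: 2[foll,t=1,-]
e5 deliver 2→1: ·
e6 timeout(2): 2[cand,t=2,-]
e7 deliver 2→1: 1[foll,t=2,-]
e8 deliver 1→2: 2[lead,t=2,-]
e9 timeout(1): 1[cand,t=3,-]
e10 propose(0,'w'): ·
e11 deliver 0→1: ·
e12 deliver 1→0: 0[foll,t=3,-]
e13 deliver 0→2: ·
e14 deliver 1→2: 2[foll,t=3,-]
e15 deliver 1→0: ·

3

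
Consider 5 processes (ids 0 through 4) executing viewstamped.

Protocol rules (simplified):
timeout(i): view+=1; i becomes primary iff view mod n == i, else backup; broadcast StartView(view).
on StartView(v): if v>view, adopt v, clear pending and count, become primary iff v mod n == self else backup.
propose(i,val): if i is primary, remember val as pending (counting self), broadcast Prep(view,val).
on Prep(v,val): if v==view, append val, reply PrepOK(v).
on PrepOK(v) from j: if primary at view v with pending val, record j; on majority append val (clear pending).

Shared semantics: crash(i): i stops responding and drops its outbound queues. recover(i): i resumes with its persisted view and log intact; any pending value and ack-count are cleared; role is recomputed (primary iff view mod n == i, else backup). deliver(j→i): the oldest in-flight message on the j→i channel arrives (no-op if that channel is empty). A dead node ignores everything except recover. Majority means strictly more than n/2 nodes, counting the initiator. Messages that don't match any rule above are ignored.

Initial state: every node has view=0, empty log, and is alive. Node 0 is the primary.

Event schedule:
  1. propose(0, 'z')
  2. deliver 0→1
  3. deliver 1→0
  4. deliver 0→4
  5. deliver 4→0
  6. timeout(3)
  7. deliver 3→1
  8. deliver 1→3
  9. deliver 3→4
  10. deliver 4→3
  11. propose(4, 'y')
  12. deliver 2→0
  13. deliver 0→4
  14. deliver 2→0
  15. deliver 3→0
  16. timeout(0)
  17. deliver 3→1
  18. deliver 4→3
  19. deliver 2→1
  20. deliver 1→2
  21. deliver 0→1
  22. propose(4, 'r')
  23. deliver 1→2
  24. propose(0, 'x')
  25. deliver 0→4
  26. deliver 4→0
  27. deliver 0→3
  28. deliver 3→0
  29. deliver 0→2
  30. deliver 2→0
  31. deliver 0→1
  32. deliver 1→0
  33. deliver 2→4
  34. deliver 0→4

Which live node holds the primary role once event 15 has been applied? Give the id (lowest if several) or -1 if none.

1. propose(0,'z'):  nop
2. deliver 0→1:  <1:back v0 z>
3. deliver 1→0:  nop
4. deliver 0→4:  <4:back v0 z>
5. deliver 4→0:  <0:prim v0 z>
6. timeout(3):  <3:back v1 ->
7. deliver 3→1:  <1:prim v1 z>
8. deliver 1→3:  nop
9. deliver 3→4:  <4:back v1 z>
10. deliver 4→3:  nop
11. propose(4,'y'):  nop
12. deliver 2→0:  nop
13. deliver 0→4:  nop
14. deliver 2→0:  nop
15. deliver 3→0:  <0:back v1 z>

1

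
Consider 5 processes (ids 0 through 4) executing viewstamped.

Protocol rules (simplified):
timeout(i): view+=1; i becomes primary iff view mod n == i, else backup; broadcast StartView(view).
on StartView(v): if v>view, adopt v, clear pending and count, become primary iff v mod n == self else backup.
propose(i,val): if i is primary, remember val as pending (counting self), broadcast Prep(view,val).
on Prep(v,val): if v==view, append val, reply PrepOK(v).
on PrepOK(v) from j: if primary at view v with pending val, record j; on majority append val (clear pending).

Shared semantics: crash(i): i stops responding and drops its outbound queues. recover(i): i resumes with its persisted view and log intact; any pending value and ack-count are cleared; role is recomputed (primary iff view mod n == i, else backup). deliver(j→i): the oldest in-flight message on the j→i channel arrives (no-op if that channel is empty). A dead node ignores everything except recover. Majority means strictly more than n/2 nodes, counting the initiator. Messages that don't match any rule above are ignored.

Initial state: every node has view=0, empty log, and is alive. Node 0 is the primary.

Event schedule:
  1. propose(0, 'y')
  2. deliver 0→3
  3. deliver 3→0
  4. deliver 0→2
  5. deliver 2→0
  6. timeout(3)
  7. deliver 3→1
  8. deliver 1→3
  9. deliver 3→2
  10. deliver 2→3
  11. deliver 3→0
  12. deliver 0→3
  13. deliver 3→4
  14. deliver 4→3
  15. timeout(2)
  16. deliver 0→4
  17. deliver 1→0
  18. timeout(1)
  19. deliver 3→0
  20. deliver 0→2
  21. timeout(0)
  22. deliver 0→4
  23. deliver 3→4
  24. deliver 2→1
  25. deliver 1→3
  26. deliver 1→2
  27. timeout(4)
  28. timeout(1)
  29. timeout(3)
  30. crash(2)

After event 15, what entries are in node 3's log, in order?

step 1 propose(0,'y'): —
step 2 deliver 0→3: 3={back,v=0,log=y}
step 3 deliver 3→0: —
step 4 deliver 0→2: 2={back,v=0,log=y}
step 5 deliver 2→0: 0={prim,v=0,log=y}
step 6 timeout(3): 3={back,v=1,log=y}
step 7 deliver 3→1: 1={prim,v=1,log=-}
step 8 deliver 1→3: —
step 9 deliver 3→2: 2={back,v=1,log=y}
step 10 deliver 2→3: —
step 11 deliver 3→0: 0={back,v=1,log=y}
step 12 deliver 0→3: —
step 13 deliver 3→4: 4={back,v=1,log=-}
step 14 deliver 4→3: —
step 15 timeout(2): 2={prim,v=2,log=y}

y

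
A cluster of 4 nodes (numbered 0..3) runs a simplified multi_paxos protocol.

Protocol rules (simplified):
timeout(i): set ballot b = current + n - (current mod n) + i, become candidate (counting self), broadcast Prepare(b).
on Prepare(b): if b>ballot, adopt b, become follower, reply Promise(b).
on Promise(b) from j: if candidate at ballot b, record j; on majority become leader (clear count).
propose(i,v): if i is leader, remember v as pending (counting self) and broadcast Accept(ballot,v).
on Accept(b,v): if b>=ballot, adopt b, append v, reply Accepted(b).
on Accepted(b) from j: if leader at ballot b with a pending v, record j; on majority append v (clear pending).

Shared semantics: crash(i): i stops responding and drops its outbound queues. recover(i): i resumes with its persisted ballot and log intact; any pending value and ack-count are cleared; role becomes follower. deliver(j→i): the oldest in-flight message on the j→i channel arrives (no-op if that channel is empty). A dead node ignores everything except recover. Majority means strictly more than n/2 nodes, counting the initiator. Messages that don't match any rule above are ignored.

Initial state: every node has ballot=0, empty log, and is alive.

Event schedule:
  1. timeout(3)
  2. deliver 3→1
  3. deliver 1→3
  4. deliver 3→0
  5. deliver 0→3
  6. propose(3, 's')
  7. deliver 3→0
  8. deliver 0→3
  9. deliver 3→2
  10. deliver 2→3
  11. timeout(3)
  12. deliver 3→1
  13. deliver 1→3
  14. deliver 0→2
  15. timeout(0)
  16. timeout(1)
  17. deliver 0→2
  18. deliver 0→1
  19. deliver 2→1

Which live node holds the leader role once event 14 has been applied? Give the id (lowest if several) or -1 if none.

-1

step 1 timeout(3): 3={cand,b=7,log=-}
step 2 deliver 3→1: 1={foll,b=7,log=-}
step 3 deliver 1→3: —
step 4 deliver 3→0: 0={foll,b=7,log=-}
step 5 deliver 0→3: 3={lead,b=7,log=-}
step 6 propose(3,'s'): —
step 7 deliver 3→0: 0={foll,b=7,log=s}
step 8 deliver 0→3: —
step 9 deliver 3→2: 2={foll,b=7,log=-}
step 10 deliver 2→3: —
step 11 timeout(3): 3={cand,b=11,log=-}
step 12 deliver 3→1: 1={foll,b=7,log=s}
step 13 deliver 1→3: —
step 14 deliver 0→2: —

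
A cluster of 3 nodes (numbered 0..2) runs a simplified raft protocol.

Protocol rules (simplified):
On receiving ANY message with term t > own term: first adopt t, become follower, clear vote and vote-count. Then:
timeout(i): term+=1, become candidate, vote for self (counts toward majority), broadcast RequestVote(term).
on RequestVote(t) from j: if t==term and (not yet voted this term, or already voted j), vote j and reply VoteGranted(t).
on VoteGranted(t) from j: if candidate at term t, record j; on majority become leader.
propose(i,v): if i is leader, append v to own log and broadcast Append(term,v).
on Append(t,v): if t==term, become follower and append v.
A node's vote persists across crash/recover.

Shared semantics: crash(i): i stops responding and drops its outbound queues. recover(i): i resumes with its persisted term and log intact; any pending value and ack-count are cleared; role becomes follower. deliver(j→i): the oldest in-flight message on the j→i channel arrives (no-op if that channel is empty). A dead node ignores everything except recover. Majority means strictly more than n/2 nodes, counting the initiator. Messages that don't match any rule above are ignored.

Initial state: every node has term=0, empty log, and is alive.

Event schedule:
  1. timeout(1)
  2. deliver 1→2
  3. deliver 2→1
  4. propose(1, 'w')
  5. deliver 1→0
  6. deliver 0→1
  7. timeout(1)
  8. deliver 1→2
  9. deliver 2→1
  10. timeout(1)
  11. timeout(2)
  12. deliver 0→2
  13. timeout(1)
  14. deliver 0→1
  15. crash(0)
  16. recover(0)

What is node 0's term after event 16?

after 1 — timeout(1): n1:cand/t1/[-]
after 2 — deliver 1→2: n2:foll/t1/[-]
after 3 — deliver 2→1: n1:lead/t1/[-]
after 4 — propose(1,'w'): n1:lead/t1/[w]
after 5 — deliver 1→0: n0:foll/t1/[-]
after 6 — deliver 0→1: ·
after 7 — timeout(1): n1:cand/t2/[w]
after 8 — deliver 1→2: n2:foll/t1/[w]
after 9 — deliver 2→1: ·
after 10 — timeout(1): n1:cand/t3/[w]
after 11 — timeout(2): n2:cand/t2/[w]
after 12 — deliver 0→2: ·
after 13 — timeout(1): n1:cand/t4/[w]
after 14 — deliver 0→1: ·
after 15 — crash(0): n0:✗foll/t1/[-]
after 16 — recover(0): n0:foll/t1/[-]

1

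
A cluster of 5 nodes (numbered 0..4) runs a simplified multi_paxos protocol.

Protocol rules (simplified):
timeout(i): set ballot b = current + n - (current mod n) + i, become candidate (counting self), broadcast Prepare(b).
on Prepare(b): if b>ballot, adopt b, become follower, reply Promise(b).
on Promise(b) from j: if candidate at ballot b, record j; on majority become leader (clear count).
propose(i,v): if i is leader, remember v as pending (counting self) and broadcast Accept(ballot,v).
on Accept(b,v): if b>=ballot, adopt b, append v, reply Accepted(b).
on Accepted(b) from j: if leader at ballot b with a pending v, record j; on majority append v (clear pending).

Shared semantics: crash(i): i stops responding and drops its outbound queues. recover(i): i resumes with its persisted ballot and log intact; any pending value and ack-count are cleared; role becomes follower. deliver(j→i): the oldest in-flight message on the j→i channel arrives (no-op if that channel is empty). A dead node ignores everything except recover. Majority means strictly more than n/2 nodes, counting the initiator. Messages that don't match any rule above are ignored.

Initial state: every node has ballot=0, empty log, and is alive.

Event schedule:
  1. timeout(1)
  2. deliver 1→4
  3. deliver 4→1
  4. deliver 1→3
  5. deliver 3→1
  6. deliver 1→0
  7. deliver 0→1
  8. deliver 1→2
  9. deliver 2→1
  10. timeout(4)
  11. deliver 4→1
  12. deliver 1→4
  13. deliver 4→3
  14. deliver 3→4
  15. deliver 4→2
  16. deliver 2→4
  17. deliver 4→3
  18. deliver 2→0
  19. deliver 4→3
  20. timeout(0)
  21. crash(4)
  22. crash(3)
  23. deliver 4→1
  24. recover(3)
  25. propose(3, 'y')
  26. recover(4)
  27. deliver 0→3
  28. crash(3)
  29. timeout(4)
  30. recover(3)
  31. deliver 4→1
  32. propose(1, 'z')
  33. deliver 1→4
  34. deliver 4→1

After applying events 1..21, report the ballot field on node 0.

after 1 — timeout(1): n1:cand/b6/[-]
after 2 — deliver 1→4: n4:foll/b6/[-]
after 3 — deliver 4→1: ·
after 4 — deliver 1→3: n3:foll/b6/[-]
after 5 — deliver 3→1: n1:lead/b6/[-]
after 6 — deliver 1→0: n0:foll/b6/[-]
after 7 — deliver 0→1: ·
after 8 — deliver 1→2: n2:foll/b6/[-]
after 9 — deliver 2→1: ·
after 10 — timeout(4): n4:cand/b14/[-]
after 11 — deliver 4→1: n1:foll/b14/[-]
after 12 — deliver 1→4: ·
after 13 — deliver 4→3: n3:foll/b14/[-]
after 14 — deliver 3→4: n4:lead/b14/[-]
after 15 — deliver 4→2: n2:foll/b14/[-]
after 16 — deliver 2→4: ·
after 17 — deliver 4→3: ·
after 18 — deliver 2→0: ·
after 19 — deliver 4→3: ·
after 20 — timeout(0): n0:cand/b10/[-]
after 21 — crash(4): n4:✗lead/b14/[-]

10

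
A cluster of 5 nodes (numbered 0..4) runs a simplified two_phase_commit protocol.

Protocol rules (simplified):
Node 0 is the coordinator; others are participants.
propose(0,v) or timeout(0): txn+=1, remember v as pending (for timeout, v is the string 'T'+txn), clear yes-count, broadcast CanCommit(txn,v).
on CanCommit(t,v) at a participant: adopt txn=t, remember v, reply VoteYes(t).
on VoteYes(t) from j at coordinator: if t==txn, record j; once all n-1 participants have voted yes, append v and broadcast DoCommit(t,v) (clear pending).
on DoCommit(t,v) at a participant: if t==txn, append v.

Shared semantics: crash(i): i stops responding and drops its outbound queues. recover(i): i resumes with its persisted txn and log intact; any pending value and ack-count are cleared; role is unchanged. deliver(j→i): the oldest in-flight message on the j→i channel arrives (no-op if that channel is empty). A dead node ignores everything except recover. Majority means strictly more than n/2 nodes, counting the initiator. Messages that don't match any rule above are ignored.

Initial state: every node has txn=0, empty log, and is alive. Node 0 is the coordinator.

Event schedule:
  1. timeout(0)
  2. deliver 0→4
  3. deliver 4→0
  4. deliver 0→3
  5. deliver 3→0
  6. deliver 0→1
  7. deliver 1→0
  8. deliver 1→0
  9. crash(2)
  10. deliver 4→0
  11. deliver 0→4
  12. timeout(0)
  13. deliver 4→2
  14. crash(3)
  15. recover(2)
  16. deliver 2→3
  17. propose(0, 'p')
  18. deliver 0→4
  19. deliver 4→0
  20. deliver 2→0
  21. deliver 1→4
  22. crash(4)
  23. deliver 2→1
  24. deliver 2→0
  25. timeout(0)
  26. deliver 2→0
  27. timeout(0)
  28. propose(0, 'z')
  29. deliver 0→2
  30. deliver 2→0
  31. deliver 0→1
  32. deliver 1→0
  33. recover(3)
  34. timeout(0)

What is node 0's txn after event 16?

2

e1 timeout(0): 0[coor,t=1,-]
e2 deliver 0→4: 4[part,t=1,-]
e3 deliver 4→0: ·
e4 deliver 0→3: 3[part,t=1,-]
e5 deliver 3→0: ·
e6 deliver 0→1: 1[part,t=1,-]
e7 deliver 1→0: ·
e8 deliver 1→0: ·
e9 crash(2): 2[✗part,t=0,-]
e10 deliver 4→0: ·
e11 deliver 0→4: ·
e12 timeout(0): 0[coor,t=2,-]
e13 deliver 4→2: ·
e14 crash(3): 3[✗part,t=1,-]
e15 recover(2): 2[part,t=0,-]
e16 deliver 2→3: ·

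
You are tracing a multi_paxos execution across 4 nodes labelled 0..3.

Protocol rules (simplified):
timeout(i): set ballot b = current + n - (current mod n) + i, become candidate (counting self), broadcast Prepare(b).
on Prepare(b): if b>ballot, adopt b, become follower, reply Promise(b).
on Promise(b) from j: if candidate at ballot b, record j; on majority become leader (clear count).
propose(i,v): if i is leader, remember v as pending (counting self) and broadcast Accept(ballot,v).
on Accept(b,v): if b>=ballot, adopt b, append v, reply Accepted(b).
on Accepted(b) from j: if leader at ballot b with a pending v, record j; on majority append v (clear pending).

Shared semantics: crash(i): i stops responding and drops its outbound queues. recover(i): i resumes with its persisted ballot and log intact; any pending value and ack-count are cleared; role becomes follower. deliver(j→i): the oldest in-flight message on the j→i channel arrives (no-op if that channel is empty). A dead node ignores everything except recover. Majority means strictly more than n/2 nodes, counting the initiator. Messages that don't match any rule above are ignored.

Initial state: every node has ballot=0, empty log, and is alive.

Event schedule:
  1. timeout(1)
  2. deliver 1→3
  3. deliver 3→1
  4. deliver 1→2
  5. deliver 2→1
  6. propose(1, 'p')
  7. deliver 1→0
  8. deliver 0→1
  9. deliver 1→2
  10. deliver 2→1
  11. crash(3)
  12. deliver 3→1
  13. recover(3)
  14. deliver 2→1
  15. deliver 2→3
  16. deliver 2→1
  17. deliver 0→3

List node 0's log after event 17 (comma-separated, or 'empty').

e1 timeout(1): 1[cand,b=5,-]
e2 deliver 1→3: 3[foll,b=5,-]
e3 deliver 3→1: ·
e4 deliver 1→2: 2[foll,b=5,-]
e5 deliver 2→1: 1[lead,b=5,-]
e6 propose(1,'p'): ·
e7 deliver 1→0: 0[foll,b=5,-]
e8 deliver 0→1: ·
e9 deliver 1→2: 2[foll,b=5,p]
e10 deliver 2→1: ·
e11 crash(3): 3[✗foll,b=5,-]
e12 deliver 3→1: ·
e13 recover(3): 3[foll,b=5,-]
e14 deliver 2→1: ·
e15 deliver 2→3: ·
e16 deliver 2→1: ·
e17 deliver 0→3: ·

empty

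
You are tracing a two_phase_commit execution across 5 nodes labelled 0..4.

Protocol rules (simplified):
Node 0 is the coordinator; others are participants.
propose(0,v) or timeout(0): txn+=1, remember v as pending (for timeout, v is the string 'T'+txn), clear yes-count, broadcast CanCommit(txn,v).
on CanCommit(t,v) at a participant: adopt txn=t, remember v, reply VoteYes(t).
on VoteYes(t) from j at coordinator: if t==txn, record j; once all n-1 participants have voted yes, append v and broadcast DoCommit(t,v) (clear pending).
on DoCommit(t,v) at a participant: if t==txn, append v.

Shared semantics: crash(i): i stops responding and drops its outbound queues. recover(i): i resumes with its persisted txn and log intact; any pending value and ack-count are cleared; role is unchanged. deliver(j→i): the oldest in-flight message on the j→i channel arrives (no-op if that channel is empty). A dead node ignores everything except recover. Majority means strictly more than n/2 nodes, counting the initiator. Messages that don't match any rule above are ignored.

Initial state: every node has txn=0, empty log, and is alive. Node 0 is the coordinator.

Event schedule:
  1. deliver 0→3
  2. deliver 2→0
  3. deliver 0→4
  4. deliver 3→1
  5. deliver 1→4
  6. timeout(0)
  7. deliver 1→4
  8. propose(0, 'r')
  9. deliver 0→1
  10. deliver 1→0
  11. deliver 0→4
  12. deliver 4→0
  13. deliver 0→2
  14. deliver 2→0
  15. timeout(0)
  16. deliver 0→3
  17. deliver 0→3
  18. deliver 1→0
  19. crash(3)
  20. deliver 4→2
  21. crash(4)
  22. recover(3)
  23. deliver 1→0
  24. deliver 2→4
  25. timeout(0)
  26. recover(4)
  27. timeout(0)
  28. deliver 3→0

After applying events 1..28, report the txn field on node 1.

1

after 1 — deliver 0→3: ·
after 2 — deliver 2→0: ·
after 3 — deliver 0→4: ·
after 4 — deliver 3→1: ·
after 5 — deliver 1→4: ·
after 6 — timeout(0): n0:coor/t1/[-]
after 7 — deliver 1→4: ·
after 8 — propose(0,'r'): n0:coor/t2/[-]
after 9 — deliver 0→1: n1:part/t1/[-]
after 10 — deliver 1→0: ·
after 11 — deliver 0→4: n4:part/t1/[-]
after 12 — deliver 4→0: ·
after 13 — deliver 0→2: n2:part/t1/[-]
after 14 — deliver 2→0: ·
after 15 — timeout(0): n0:coor/t3/[-]
after 16 — deliver 0→3: n3:part/t1/[-]
after 17 — deliver 0→3: n3:part/t2/[-]
after 18 — deliver 1→0: ·
after 19 — crash(3): n3:✗part/t2/[-]
after 20 — deliver 4→2: ·
after 21 — crash(4): n4:✗part/t1/[-]
after 22 — recover(3): n3:part/t2/[-]
after 23 — deliver 1→0: ·
after 24 — deliver 2→4: ·
after 25 — timeout(0): n0:coor/t4/[-]
after 26 — recover(4): n4:part/t1/[-]
after 27 — timeout(0): n0:coor/t5/[-]
after 28 — deliver 3→0: ·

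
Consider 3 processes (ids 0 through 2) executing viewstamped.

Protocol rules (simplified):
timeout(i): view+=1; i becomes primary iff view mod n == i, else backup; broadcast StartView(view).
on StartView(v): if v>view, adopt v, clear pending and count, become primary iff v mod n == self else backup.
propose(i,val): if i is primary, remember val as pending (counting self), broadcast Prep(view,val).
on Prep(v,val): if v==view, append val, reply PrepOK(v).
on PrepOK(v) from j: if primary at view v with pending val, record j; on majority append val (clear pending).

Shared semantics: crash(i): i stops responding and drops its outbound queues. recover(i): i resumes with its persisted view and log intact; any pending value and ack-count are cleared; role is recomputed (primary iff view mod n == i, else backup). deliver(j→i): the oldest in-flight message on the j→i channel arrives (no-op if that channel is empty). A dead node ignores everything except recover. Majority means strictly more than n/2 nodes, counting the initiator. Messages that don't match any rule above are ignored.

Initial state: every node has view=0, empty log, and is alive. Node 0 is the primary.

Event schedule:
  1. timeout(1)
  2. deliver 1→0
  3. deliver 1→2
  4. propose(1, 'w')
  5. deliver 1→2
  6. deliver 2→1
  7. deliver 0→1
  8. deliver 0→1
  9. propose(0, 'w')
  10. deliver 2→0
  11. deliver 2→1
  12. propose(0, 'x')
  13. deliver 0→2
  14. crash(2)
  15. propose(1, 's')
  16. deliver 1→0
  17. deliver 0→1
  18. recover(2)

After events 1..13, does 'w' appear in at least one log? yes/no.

yes

after 1 — timeout(1): n1:prim/v1/[-]
after 2 — deliver 1→0: n0:back/v1/[-]
after 3 — deliver 1→2: n2:back/v1/[-]
after 4 — propose(1,'w'): ·
after 5 — deliver 1→2: n2:back/v1/[w]
after 6 — deliver 2→1: n1:prim/v1/[w]
after 7 — deliver 0→1: ·
after 8 — deliver 0→1: ·
after 9 — propose(0,'w'): ·
after 10 — deliver 2→0: ·
after 11 — deliver 2→1: ·
after 12 — propose(0,'x'): ·
after 13 — deliver 0→2: ·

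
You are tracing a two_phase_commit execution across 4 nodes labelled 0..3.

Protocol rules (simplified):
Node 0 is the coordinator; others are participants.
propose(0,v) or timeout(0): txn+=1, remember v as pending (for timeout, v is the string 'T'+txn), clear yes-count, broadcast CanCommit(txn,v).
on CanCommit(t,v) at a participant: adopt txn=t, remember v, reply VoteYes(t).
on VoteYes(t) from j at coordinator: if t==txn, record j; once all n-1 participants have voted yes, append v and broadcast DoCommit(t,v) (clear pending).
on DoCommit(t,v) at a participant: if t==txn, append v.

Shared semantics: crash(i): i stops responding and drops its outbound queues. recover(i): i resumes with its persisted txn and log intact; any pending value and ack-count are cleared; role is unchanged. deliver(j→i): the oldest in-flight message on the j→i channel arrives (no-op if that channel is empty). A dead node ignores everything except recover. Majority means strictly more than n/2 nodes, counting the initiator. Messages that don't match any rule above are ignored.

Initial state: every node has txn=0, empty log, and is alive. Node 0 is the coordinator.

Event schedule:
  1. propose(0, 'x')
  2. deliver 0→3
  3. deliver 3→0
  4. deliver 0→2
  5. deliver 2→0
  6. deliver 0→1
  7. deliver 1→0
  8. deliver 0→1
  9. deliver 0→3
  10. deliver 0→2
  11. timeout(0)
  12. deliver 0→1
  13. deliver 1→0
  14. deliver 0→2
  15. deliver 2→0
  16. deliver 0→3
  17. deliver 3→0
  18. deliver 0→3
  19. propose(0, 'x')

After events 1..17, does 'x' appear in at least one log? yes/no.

1. propose(0,'x'):  <0:coor t1 ->
2. deliver 0→3:  <3:part t1 ->
3. deliver 3→0:  nop
4. deliver 0→2:  <2:part t1 ->
5. deliver 2→0:  nop
6. deliver 0→1:  <1:part t1 ->
7. deliver 1→0:  <0:coor t1 x>
8. deliver 0→1:  <1:part t1 x>
9. deliver 0→3:  <3:part t1 x>
10. deliver 0→2:  <2:part t1 x>
11. timeout(0):  <0:coor t2 x>
12. deliver 0→1:  <1:part t2 x>
13. deliver 1→0:  nop
14. deliver 0→2:  <2:part t2 x>
15. deliver 2→0:  nop
16. deliver 0→3:  <3:part t2 x>
17. deliver 3→0:  <0:coor t2 x,T2>

yes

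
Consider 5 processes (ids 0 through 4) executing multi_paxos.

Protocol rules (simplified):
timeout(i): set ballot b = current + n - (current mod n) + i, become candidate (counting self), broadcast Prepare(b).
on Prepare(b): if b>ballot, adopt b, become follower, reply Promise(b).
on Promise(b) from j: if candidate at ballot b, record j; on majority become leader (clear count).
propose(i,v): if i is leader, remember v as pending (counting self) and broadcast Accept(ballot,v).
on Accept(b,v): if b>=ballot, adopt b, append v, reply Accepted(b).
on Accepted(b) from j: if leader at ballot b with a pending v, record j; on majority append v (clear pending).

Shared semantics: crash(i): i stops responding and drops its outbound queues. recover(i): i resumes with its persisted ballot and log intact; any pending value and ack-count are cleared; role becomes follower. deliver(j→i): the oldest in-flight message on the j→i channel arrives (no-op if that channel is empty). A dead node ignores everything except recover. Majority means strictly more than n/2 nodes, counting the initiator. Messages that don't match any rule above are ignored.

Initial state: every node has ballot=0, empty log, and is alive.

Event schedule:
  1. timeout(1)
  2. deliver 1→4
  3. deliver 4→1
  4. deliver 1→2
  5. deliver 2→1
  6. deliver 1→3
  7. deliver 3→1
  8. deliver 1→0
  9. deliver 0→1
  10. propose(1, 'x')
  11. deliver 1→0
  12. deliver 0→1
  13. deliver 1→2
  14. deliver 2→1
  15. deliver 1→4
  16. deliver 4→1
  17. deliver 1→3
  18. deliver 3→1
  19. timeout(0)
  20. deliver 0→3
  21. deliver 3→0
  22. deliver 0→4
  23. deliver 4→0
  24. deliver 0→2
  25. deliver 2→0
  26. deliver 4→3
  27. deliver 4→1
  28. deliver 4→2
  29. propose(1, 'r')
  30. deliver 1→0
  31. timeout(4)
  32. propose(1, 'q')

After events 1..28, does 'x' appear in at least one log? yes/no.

yes

step 1 timeout(1): 1={cand,b=6,log=-}
step 2 deliver 1→4: 4={foll,b=6,log=-}
step 3 deliver 4→1: —
step 4 deliver 1→2: 2={foll,b=6,log=-}
step 5 deliver 2→1: 1={lead,b=6,log=-}
step 6 deliver 1→3: 3={foll,b=6,log=-}
step 7 deliver 3→1: —
step 8 deliver 1→0: 0={foll,b=6,log=-}
step 9 deliver 0→1: —
step 10 propose(1,'x'): —
step 11 deliver 1→0: 0={foll,b=6,log=x}
step 12 deliver 0→1: —
step 13 deliver 1→2: 2={foll,b=6,log=x}
step 14 deliver 2→1: 1={lead,b=6,log=x}
step 15 deliver 1→4: 4={foll,b=6,log=x}
step 16 deliver 4→1: —
step 17 deliver 1→3: 3={foll,b=6,log=x}
step 18 deliver 3→1: —
step 19 timeout(0): 0={cand,b=10,log=x}
step 20 deliver 0→3: 3={foll,b=10,log=x}
step 21 deliver 3→0: —
step 22 deliver 0→4: 4={foll,b=10,log=x}
step 23 deliver 4→0: 0={lead,b=10,log=x}
step 24 deliver 0→2: 2={foll,b=10,log=x}
step 25 deliver 2→0: —
step 26 deliver 4→3: —
step 27 deliver 4→1: —
step 28 deliver 4→2: —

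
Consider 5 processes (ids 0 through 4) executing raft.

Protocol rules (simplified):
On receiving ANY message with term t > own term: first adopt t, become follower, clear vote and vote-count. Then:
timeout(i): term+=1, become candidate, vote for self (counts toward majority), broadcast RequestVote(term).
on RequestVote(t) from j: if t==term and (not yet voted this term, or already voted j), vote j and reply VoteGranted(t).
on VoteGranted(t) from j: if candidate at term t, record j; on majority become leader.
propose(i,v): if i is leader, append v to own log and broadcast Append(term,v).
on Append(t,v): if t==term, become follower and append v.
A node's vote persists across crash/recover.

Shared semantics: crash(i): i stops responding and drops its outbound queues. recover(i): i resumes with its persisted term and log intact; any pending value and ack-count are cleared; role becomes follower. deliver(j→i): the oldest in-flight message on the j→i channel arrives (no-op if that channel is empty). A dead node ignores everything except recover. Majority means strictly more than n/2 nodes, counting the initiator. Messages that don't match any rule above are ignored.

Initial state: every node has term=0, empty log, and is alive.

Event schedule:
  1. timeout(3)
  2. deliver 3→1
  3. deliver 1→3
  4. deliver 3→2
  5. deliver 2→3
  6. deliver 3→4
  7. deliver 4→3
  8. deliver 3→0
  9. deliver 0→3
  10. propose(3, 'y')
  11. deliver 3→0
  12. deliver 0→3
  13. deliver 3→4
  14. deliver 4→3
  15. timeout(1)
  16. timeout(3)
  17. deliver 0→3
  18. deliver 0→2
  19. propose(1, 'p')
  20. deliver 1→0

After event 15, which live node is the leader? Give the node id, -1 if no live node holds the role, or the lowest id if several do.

after 1 — timeout(3): n3:cand/t1/[-]
after 2 — deliver 3→1: n1:foll/t1/[-]
after 3 — deliver 1→3: ·
after 4 — deliver 3→2: n2:foll/t1/[-]
after 5 — deliver 2→3: n3:lead/t1/[-]
after 6 — deliver 3→4: n4:foll/t1/[-]
after 7 — deliver 4→3: ·
after 8 — deliver 3→0: n0:foll/t1/[-]
after 9 — deliver 0→3: ·
after 10 — propose(3,'y'): n3:lead/t1/[y]
after 11 — deliver 3→0: n0:foll/t1/[y]
after 12 — deliver 0→3: ·
after 13 — deliver 3→4: n4:foll/t1/[y]
after 14 — deliver 4→3: ·
after 15 — timeout(1): n1:cand/t2/[-]

3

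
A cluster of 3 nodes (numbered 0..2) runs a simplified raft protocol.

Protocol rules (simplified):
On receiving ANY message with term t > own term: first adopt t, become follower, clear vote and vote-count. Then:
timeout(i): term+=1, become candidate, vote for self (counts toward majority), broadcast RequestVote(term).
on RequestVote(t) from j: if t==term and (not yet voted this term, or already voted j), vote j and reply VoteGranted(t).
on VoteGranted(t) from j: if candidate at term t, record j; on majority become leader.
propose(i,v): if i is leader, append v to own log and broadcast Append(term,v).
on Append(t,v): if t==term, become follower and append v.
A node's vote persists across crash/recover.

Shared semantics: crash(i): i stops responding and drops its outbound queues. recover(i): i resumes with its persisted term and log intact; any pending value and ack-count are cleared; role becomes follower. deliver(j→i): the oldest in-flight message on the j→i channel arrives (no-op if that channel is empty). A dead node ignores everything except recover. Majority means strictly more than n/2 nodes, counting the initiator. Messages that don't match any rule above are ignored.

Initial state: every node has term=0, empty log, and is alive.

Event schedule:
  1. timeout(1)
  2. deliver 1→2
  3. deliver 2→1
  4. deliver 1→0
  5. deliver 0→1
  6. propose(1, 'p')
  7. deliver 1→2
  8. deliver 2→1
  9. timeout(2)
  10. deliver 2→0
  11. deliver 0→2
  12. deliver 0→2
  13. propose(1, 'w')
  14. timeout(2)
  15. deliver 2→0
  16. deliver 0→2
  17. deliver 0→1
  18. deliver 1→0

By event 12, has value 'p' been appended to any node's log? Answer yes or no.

e1 timeout(1): 1[cand,t=1,-]
e2 deliver 1→2: 2[foll,t=1,-]
e3 deliver 2→1: 1[lead,t=1,-]
e4 deliver 1→0: 0[foll,t=1,-]
e5 deliver 0→1: ·
e6 propose(1,'p'): 1[lead,t=1,p]
e7 deliver 1→2: 2[foll,t=1,p]
e8 deliver 2→1: ·
e9 timeout(2): 2[cand,t=2,p]
e10 deliver 2→0: 0[foll,t=2,-]
e11 deliver 0→2: 2[lead,t=2,p]
e12 deliver 0→2: ·

yes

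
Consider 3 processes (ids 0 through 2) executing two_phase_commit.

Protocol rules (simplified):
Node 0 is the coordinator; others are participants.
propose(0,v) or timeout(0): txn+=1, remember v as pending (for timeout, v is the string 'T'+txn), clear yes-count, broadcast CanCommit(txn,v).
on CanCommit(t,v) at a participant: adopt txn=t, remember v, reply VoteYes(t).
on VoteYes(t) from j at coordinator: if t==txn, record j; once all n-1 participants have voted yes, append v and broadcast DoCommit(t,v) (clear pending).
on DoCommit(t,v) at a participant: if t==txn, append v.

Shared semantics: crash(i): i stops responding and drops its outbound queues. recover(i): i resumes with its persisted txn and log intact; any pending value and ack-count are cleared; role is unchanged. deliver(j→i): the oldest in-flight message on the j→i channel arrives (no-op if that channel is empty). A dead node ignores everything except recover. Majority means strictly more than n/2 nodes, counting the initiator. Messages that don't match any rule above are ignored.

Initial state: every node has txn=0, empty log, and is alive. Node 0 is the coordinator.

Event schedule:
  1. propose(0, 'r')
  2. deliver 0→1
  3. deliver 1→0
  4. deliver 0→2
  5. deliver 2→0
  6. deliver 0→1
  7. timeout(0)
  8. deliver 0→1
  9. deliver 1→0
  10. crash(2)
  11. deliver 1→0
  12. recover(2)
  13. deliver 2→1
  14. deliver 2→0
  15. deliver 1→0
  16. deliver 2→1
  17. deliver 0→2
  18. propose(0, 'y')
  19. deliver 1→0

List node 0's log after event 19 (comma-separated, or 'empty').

r

after 1 — propose(0,'r'): n0:coor/t1/[-]
after 2 — deliver 0→1: n1:part/t1/[-]
after 3 — deliver 1→0: ·
after 4 — deliver 0→2: n2:part/t1/[-]
after 5 — deliver 2→0: n0:coor/t1/[r]
after 6 — deliver 0→1: n1:part/t1/[r]
after 7 — timeout(0): n0:coor/t2/[r]
after 8 — deliver 0→1: n1:part/t2/[r]
after 9 — deliver 1→0: ·
after 10 — crash(2): n2:✗part/t1/[-]
after 11 — deliver 1→0: ·
after 12 — recover(2): n2:part/t1/[-]
after 13 — deliver 2→1: ·
after 14 — deliver 2→0: ·
after 15 — deliver 1→0: ·
after 16 — deliver 2→1: ·
after 17 — deliver 0→2: n2:part/t1/[r]
after 18 — propose(0,'y'): n0:coor/t3/[r]
after 19 — deliver 1→0: ·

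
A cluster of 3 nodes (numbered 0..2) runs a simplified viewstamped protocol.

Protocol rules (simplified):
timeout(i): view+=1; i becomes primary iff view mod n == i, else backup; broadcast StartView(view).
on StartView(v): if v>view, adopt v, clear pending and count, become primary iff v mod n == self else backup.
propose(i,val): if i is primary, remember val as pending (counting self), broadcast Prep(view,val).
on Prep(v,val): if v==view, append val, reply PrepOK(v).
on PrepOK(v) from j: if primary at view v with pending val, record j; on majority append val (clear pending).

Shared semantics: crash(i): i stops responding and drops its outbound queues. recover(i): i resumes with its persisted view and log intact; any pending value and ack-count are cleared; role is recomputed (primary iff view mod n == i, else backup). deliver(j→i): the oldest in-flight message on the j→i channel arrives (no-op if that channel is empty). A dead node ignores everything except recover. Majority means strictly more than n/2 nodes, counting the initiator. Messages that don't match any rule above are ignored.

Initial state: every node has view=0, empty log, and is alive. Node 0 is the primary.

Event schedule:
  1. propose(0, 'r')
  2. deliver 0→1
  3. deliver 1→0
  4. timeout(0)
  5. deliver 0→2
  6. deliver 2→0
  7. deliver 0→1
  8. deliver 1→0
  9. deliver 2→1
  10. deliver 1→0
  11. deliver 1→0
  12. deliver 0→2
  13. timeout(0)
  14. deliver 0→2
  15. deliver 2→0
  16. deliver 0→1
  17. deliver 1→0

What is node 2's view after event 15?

after 1 — propose(0,'r'): ·
after 2 — deliver 0→1: n1:back/v0/[r]
after 3 — deliver 1→0: n0:prim/v0/[r]
after 4 — timeout(0): n0:back/v1/[r]
after 5 — deliver 0→2: n2:back/v0/[r]
after 6 — deliver 2→0: ·
after 7 — deliver 0→1: n1:prim/v1/[r]
after 8 — deliver 1→0: ·
after 9 — deliver 2→1: ·
after 10 — deliver 1→0: ·
after 11 — deliver 1→0: ·
after 12 — deliver 0→2: n2:back/v1/[r]
after 13 — timeout(0): n0:back/v2/[r]
after 14 — deliver 0→2: n2:prim/v2/[r]
after 15 — deliver 2→0: ·

2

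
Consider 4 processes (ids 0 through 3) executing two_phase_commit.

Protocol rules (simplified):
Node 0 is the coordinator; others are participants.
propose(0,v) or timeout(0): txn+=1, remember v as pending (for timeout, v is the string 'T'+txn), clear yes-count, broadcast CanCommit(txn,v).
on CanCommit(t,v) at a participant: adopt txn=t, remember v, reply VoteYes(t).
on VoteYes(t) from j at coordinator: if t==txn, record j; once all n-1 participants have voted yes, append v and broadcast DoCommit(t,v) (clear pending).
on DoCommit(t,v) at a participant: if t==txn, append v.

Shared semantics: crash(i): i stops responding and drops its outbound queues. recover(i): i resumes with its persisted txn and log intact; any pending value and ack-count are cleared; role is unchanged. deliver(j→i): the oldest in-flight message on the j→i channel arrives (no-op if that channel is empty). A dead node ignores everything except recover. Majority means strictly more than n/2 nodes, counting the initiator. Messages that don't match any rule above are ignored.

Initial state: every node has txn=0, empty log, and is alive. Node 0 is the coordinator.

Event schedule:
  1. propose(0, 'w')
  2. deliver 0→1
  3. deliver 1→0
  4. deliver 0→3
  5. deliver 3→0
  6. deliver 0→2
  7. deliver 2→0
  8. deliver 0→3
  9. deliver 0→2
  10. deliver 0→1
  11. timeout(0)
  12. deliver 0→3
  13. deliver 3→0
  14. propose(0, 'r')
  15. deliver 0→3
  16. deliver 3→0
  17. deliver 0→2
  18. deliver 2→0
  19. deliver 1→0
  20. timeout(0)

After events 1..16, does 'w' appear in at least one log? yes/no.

e1 propose(0,'w'): 0[coor,t=1,-]
e2 deliver 0→1: 1[part,t=1,-]
e3 deliver 1→0: ·
e4 deliver 0→3: 3[part,t=1,-]
e5 deliver 3→0: ·
e6 deliver 0→2: 2[part,t=1,-]
e7 deliver 2→0: 0[coor,t=1,w]
e8 deliver 0→3: 3[part,t=1,w]
e9 deliver 0→2: 2[part,t=1,w]
e10 deliver 0→1: 1[part,t=1,w]
e11 timeout(0): 0[coor,t=2,w]
e12 deliver 0→3: 3[part,t=2,w]
e13 deliver 3→0: ·
e14 propose(0,'r'): 0[coor,t=3,w]
e15 deliver 0→3: 3[part,t=3,w]
e16 deliver 3→0: ·

yes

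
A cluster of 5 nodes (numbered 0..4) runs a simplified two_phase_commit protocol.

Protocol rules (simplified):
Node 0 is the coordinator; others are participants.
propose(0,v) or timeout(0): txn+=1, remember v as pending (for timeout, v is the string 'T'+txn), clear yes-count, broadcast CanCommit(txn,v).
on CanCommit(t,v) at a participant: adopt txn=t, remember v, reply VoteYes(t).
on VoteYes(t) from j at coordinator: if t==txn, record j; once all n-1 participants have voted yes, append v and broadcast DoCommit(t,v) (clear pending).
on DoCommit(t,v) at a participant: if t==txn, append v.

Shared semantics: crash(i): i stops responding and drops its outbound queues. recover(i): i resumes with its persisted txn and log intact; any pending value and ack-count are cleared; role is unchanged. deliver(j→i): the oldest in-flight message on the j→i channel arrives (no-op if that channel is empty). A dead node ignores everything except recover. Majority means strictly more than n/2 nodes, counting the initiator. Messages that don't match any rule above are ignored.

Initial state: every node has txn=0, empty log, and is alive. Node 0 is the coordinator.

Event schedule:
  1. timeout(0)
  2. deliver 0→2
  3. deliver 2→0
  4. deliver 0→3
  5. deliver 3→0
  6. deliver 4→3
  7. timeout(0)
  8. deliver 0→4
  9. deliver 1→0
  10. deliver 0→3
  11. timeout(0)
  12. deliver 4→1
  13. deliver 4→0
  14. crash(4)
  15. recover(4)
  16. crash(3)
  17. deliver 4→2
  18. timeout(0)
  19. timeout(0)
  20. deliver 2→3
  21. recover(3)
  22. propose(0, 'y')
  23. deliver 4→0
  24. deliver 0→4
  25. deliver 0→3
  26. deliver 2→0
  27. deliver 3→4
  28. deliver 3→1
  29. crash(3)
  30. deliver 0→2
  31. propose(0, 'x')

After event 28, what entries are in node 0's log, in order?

step 1 timeout(0): 0={coor,t=1,log=-}
step 2 deliver 0→2: 2={part,t=1,log=-}
step 3 deliver 2→0: —
step 4 deliver 0→3: 3={part,t=1,log=-}
step 5 deliver 3→0: —
step 6 deliver 4→3: —
step 7 timeout(0): 0={coor,t=2,log=-}
step 8 deliver 0→4: 4={part,t=1,log=-}
step 9 deliver 1→0: —
step 10 deliver 0→3: 3={part,t=2,log=-}
step 11 timeout(0): 0={coor,t=3,log=-}
step 12 deliver 4→1: —
step 13 deliver 4→0: —
step 14 crash(4): 4={✗part,t=1,log=-}
step 15 recover(4): 4={part,t=1,log=-}
step 16 crash(3): 3={✗part,t=2,log=-}
step 17 deliver 4→2: —
step 18 timeout(0): 0={coor,t=4,log=-}
step 19 timeout(0): 0={coor,t=5,log=-}
step 20 deliver 2→3: —
step 21 recover(3): 3={part,t=2,log=-}
step 22 propose(0,'y'): 0={coor,t=6,log=-}
step 23 deliver 4→0: —
step 24 deliver 0→4: 4={part,t=2,log=-}
step 25 deliver 0→3: 3={part,t=3,log=-}
step 26 deliver 2→0: —
step 27 deliver 3→4: —
step 28 deliver 3→1: —

empty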